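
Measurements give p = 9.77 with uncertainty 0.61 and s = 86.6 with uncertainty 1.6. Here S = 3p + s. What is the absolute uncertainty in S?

Absolute uncertainties add in quadrature for a linear combination:
  (3·δp)² = 3.35;  (δs)² = 2.56
δS = √(5.91) = 2.43

2.43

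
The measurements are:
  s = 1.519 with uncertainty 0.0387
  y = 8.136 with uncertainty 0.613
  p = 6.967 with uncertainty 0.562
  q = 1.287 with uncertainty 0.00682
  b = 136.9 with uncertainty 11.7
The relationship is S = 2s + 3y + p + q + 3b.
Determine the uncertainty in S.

Absolute uncertainties add in quadrature for a linear combination:
  (2·δs)² = 0.00599;  (3·δy)² = 3.38;  (δp)² = 0.316;  (δq)² = 4.65e-05;  (3·δb)² = 1230
δS = √(1240) = 35.2

35.2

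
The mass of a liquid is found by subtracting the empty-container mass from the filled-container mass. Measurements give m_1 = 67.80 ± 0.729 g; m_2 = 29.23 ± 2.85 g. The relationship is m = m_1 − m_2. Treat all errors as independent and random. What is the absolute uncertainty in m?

2.94 g

Absolute uncertainties add in quadrature for a linear combination:
  (δm_1)² = 0.531;  (δm_2)² = 8.12
δm = √(8.65) = 2.94 g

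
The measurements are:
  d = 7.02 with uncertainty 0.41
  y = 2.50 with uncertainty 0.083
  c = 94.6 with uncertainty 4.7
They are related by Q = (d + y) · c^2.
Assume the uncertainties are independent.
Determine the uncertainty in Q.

Let u = d + y = 9.52. δu = √(δd² + δy²) = √(0.168 + 0.00689) = 0.418, so δu/u = 0.0439.
Q is then a monomial in u, c:
δQ/Q = √((δu/u)² + (2·δc/c)²) = √(0.00193 + 0.00987) = 0.109
Q = 85200, so δQ = 0.109 × 85200 = 9260.

9260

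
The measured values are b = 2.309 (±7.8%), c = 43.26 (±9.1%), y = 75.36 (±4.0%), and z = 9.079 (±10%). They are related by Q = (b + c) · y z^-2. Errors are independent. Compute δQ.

9.23

Let u = b + c = 45.57. δu = √(δb² + δc²) = √(0.0324 + 15.5) = 3.94, so δu/u = 0.0865.
Q is then a monomial in u, y, z:
δQ/Q = √((δu/u)² + (1·δy/y)² + (-2·δz/z)²) = √(0.00748 + 0.00160 + 0.0400) = 0.222
Q = 41.66, so δQ = 0.222 × 41.66 = 9.23.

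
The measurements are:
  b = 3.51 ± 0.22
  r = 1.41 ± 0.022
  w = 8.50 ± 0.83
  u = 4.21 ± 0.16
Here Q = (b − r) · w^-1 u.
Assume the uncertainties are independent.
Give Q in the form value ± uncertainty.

1.04 ± 0.154

Let h = b − r = 2.10. δh = √(δb² + δr²) = √(0.0484 + 0.000484) = 0.221, so δh/h = 0.105.
Q is then a monomial in h, w, u:
δQ/Q = √((δh/h)² + (-1·δw/w)² + (1·δu/u)²) = √(0.0111 + 0.00953 + 0.00144) = 0.149
Q = 1.04, so δQ = 0.149 × 1.04 = 0.154.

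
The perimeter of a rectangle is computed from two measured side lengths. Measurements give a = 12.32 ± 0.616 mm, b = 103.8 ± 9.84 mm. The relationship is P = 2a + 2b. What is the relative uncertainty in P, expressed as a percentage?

8.49%

P is a linear combination, so absolute uncertainties add in quadrature:
  (2·δa)² = 1.52;  (2·δb)² = 387
δP = √(389) = 19.7 mm
P = 232.2 mm, so δP/P = 19.7/232.2 = 0.0849.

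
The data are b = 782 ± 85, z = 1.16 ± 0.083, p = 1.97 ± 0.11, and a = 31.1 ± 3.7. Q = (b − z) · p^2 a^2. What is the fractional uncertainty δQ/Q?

Let u = b − z = 781. δu = √(δb² + δz²) = √(7220 + 0.00689) = 85.0, so δu/u = 0.109.
Q is then a monomial in u, p, a:
δQ/Q = √((δu/u)² + (2·δp/p)² + (2·δa/a)²) = √(0.0118 + 0.0125 + 0.0566) = 0.284

0.284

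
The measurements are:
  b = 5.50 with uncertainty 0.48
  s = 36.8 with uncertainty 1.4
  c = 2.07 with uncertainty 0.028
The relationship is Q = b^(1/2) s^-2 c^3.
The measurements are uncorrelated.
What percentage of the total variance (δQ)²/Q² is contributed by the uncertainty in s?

(δQ/Q)² = (½·δb/b)² + (-2·δs/s)² + (3·δc/c)²
  b term: (0.5×0.0873)² = 0.00190
  s term: (-2×0.0380)² = 0.00579
  c term: (3×0.0135)² = 0.00165
Total = 0.00934. Share from s = 0.00579/0.00934 = 0.620.

62.0%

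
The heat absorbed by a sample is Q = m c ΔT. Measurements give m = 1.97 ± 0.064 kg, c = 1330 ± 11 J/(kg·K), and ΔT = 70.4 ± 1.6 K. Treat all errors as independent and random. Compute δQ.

7470 J

Products/powers → add relative errors in quadrature, weighted by exponent:
  (1·δm/m)² = (1×0.0325)² = 0.00106;  (1·δc/c)² = (1×0.00827)² = 6.84e-05;  (1·δΔT/ΔT)² = (1×0.0227)² = 0.000517
δQ/Q = √(0.00164) = 0.0405
Q = 1.84e+05 J, so δQ = 0.0405 × 1.84e+05 = 7470 J.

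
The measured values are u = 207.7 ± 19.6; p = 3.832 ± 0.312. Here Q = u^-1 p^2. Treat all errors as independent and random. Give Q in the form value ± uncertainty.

Relative error in a monomial: (δQ/Q)² = Σ (nᵢ · δxᵢ/xᵢ)².
  (-1·δu/u)² = (-1×0.0944)² = 0.00891;  (2·δp/p)² = (2×0.0814)² = 0.0265
δQ/Q = √(0.0354) = 0.188
Q = 0.07070, so δQ = 0.188 × 0.07070 = 0.0133.

0.07070 ± 0.0133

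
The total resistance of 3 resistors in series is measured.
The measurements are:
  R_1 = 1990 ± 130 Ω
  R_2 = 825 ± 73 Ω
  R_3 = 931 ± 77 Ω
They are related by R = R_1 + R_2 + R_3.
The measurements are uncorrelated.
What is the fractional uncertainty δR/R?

0.0448

For a sum/difference, combine absolute errors in quadrature:
  (δR_1)² = 16900;  (δR_2)² = 5330;  (δR_3)² = 5930
δR = √(28200) = 168 Ω
R = 3750 Ω, so δR/R = 168/3750 = 0.0448.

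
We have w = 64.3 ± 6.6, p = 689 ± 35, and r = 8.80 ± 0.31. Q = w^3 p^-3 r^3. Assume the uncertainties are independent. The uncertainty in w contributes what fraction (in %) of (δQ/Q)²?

(δQ/Q)² = (3·δw/w)² + (-3·δp/p)² + (3·δr/r)²
  w term: (3×0.103)² = 0.0948
  p term: (-3×0.0508)² = 0.0232
  r term: (3×0.0352)² = 0.0112
Total = 0.129. Share from w = 0.0948/0.129 = 0.734.

73.4%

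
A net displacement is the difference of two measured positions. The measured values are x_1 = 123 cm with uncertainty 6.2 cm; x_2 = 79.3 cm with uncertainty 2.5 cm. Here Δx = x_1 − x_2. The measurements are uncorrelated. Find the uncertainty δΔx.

Absolute uncertainties add in quadrature for a linear combination:
  (δx_1)² = 38.4;  (δx_2)² = 6.25
δΔx = √(44.7) = 6.69 cm

6.69 cm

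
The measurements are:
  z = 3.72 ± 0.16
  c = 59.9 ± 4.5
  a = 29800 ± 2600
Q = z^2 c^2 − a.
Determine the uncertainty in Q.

8980

Let p = z^2·c^2 = 49700. δp/p = √((2·δz/z)² + (2·δc/c)²) = √(0.00740 + 0.0226) = 0.173, so δp = 8600.
Q = p − a: δQ = √(δp² + δa²) = √(7.39e+07 + 6.76e+06) = 8980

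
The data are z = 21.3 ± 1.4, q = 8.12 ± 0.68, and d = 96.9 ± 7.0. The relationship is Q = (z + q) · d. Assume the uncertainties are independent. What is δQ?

Let u = z + q = 29.4. δu = √(δz² + δq²) = √(1.96 + 0.462) = 1.56, so δu/u = 0.0529.
Q is then a monomial in u, d:
δQ/Q = √((δu/u)² + (1·δd/d)²) = √(0.00280 + 0.00522) = 0.0895
Q = 2850, so δQ = 0.0895 × 2850 = 255.

255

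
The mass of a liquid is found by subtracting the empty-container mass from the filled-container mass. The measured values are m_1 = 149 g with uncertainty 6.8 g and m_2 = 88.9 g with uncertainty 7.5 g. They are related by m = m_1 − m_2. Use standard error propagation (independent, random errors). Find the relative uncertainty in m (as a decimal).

Each term contributes (cᵢ δxᵢ)² to (δm)²:
  (δm_1)² = 46.2;  (δm_2)² = 56.2
δm = √(102) = 10.1 g
m = 60.1 g, so δm/m = 10.1/60.1 = 0.168.

0.168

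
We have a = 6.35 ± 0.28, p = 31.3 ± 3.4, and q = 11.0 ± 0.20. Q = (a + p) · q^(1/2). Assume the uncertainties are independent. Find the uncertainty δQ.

11.4

Let u = a + p = 37.6. δu = √(δa² + δp²) = √(0.0784 + 11.6) = 3.41, so δu/u = 0.0906.
Q is then a monomial in u, q:
δQ/Q = √((δu/u)² + (½·δq/q)²) = √(0.00821 + 8.26e-05) = 0.0911
Q = 125, so δQ = 0.0911 × 125 = 11.4.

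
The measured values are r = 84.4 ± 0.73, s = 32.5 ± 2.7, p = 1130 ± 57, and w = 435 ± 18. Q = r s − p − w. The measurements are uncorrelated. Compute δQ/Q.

0.201

Let h = r·s = 2740. δh/h = √((1·δr/r)² + (1·δs/s)²) = √(7.48e-05 + 0.00690) = 0.0835, so δh = 229.
Q = h − p − w: δQ = √(δh² + δp² + δw²) = √(52500 + 3250 + 324) = 237
Q = 1180, so δQ/Q = 237/1180 = 0.201.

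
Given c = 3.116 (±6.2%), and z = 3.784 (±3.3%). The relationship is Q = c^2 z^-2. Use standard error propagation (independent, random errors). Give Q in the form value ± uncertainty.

0.6781 ± 0.0953

Products/powers → add relative errors in quadrature, weighted by exponent:
  (2·δc/c)² = (2×0.0620)² = 0.0154;  (-2·δz/z)² = (-2×0.0330)² = 0.00436
δQ/Q = √(0.0197) = 0.140
Q = 0.6781, so δQ = 0.140 × 0.6781 = 0.0953.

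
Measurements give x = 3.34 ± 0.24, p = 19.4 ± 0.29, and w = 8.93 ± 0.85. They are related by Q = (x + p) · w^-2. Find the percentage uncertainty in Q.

19.1%

Let u = x + p = 22.7. δu = √(δx² + δp²) = √(0.0576 + 0.0841) = 0.376, so δu/u = 0.0166.
Q is then a monomial in u, w:
δQ/Q = √((δu/u)² + (-2·δw/w)²) = √(0.000274 + 0.0362) = 0.191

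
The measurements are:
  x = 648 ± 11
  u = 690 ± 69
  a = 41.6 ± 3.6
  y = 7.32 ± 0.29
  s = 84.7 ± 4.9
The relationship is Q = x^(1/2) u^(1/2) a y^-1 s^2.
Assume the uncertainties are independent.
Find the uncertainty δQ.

4.31e+06

Each factor contributes (exponent × relative error)² to (δQ/Q)²:
  (½·δx/x)² = (0.5×0.0170)² = 7.2e-05;  (½·δu/u)² = (0.5×0.100)² = 0.00250;  (1·δa/a)² = (1×0.0865)² = 0.00749;  (-1·δy/y)² = (-1×0.0396)² = 0.00157;  (2·δs/s)² = (2×0.0579)² = 0.0134
δQ/Q = √(0.0250) = 0.158
Q = 2.73e+07, so δQ = 0.158 × 2.73e+07 = 4.31e+06.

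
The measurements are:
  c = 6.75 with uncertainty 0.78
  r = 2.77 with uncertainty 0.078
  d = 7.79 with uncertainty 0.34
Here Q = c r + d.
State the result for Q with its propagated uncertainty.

26.5 ± 2.25

Let p = c·r = 18.7. δp/p = √((1·δc/c)² + (1·δr/r)²) = √(0.0134 + 0.000793) = 0.119, so δp = 2.22.
Q = p + d: δQ = √(δp² + δd²) = √(4.95 + 0.116) = 2.25
Q = 26.5.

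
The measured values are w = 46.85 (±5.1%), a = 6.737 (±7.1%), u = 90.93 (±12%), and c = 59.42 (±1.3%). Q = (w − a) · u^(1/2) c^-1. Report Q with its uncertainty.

Let h = w − a = 40.11. δh = √(δw² + δa²) = √(5.71 + 0.229) = 2.44, so δh/h = 0.0607.
Q is then a monomial in h, u, c:
δQ/Q = √((δh/h)² + (½·δu/u)² + (-1·δc/c)²) = √(0.00369 + 0.00360 + 0.000169) = 0.0864
Q = 6.437, so δQ = 0.0864 × 6.437 = 0.556.

6.437 ± 0.556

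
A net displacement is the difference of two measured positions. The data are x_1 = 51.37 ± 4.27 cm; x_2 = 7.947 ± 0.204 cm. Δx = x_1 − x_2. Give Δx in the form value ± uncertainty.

43.42 ± 4.27 cm

For a sum/difference, combine absolute errors in quadrature:
  (δx_1)² = 18.2;  (δx_2)² = 0.0416
δΔx = √(18.3) = 4.27 cm
Δx = 43.42 cm.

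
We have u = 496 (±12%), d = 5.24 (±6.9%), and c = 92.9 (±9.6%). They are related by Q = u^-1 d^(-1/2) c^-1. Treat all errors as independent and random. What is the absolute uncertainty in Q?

1.49e-06

Relative error in a monomial: (δQ/Q)² = Σ (nᵢ · δxᵢ/xᵢ)².
  (-1·δu/u)² = (-1×0.120)² = 0.0144;  (−½·δd/d)² = (-0.5×0.0690)² = 0.00119;  (-1·δc/c)² = (-1×0.0960)² = 0.00922
δQ/Q = √(0.0248) = 0.158
Q = 9.48e-06, so δQ = 0.158 × 9.48e-06 = 1.49e-06.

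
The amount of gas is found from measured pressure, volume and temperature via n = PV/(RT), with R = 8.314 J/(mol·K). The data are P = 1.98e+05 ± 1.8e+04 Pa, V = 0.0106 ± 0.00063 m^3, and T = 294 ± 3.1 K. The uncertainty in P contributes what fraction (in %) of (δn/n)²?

(δn/n)² = (1·δP/P)² + (1·δV/V)² + (-1·δT/T)²
  P term: (1×0.0909)² = 0.00826
  V term: (1×0.0594)² = 0.00353
  T term: (-1×0.0105)² = 0.000111
Total = 0.0119. Share from P = 0.00826/0.0119 = 0.694.

69.4%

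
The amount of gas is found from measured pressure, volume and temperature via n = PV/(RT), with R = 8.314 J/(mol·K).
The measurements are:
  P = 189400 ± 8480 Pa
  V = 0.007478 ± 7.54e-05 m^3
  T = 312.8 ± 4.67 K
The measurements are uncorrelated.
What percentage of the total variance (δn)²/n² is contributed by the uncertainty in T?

9.57%

(δn/n)² = (1·δP/P)² + (1·δV/V)² + (-1·δT/T)²
  P term: (1×0.0448)² = 0.00200
  V term: (1×0.0101)² = 0.000102
  T term: (-1×0.0149)² = 0.000223
Total = 0.00233. Share from T = 0.000223/0.00233 = 0.0957.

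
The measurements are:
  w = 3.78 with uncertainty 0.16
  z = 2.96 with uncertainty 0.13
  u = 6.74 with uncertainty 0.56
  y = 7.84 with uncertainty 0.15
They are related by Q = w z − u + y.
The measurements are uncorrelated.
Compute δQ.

Let p = w·z = 11.2. δp/p = √((1·δw/w)² + (1·δz/z)²) = √(0.00179 + 0.00193) = 0.0610, so δp = 0.682.
Q = p − u + y: δQ = √(δp² + δu² + δy²) = √(0.466 + 0.314 + 0.0225) = 0.895

0.895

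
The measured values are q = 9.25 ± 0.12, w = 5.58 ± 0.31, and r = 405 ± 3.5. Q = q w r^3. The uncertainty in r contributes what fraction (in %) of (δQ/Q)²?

17.1%

(δQ/Q)² = (1·δq/q)² + (1·δw/w)² + (3·δr/r)²
  q term: (1×0.0130)² = 0.000168
  w term: (1×0.0556)² = 0.00309
  r term: (3×0.00864)² = 0.000672
Total = 0.00393. Share from r = 0.000672/0.00393 = 0.171.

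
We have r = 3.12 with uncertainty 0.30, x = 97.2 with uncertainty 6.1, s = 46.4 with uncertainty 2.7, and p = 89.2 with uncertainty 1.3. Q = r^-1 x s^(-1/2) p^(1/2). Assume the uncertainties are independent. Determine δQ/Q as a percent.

11.9%

Relative error in a monomial: (δQ/Q)² = Σ (nᵢ · δxᵢ/xᵢ)².
  (-1·δr/r)² = (-1×0.0962)² = 0.00925;  (1·δx/x)² = (1×0.0628)² = 0.00394;  (−½·δs/s)² = (-0.5×0.0582)² = 0.000847;  (½·δp/p)² = (0.5×0.0146)² = 5.31e-05
δQ/Q = √(0.0141) = 0.119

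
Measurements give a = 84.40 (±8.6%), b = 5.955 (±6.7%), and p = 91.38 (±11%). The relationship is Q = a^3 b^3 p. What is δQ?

Q is a product of powers, so relative uncertainties combine in quadrature:
  (3·δa/a)² = (3×0.0860)² = 0.0666;  (3·δb/b)² = (3×0.0670)² = 0.0404;  (1·δp/p)² = (1×0.110)² = 0.0121
δQ/Q = √(0.119) = 0.345
Q = 1.16e+10, so δQ = 0.345 × 1.16e+10 = 4e+09.

4e+09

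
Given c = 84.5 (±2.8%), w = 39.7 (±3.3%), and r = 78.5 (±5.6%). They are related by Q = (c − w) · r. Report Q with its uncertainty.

3520 ± 290

Let u = c − w = 44.8. δu = √(δc² + δw²) = √(5.60 + 1.72) = 2.70, so δu/u = 0.0604.
Q is then a monomial in u, r:
δQ/Q = √((δu/u)² + (1·δr/r)²) = √(0.00364 + 0.00314) = 0.0823
Q = 3520, so δQ = 0.0823 × 3520 = 290.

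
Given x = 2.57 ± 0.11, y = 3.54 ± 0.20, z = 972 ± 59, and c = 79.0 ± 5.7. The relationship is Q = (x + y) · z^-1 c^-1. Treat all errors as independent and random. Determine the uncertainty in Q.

8.07e-06

Let u = x + y = 6.11. δu = √(δx² + δy²) = √(0.0121 + 0.0400) = 0.228, so δu/u = 0.0374.
Q is then a monomial in u, z, c:
δQ/Q = √((δu/u)² + (-1·δz/z)² + (-1·δc/c)²) = √(0.00140 + 0.00368 + 0.00521) = 0.101
Q = 7.96e-05, so δQ = 0.101 × 7.96e-05 = 8.07e-06.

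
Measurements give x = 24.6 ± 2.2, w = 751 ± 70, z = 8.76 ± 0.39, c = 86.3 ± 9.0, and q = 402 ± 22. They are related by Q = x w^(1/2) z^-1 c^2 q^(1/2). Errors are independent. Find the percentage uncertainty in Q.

23.7%

Since Q is a product/quotient, work with relative uncertainties:
  (1·δx/x)² = (1×0.0894)² = 0.00800;  (½·δw/w)² = (0.5×0.0932)² = 0.00217;  (-1·δz/z)² = (-1×0.0445)² = 0.00198;  (2·δc/c)² = (2×0.104)² = 0.0435;  (½·δq/q)² = (0.5×0.0547)² = 0.000749
δQ/Q = √(0.0564) = 0.237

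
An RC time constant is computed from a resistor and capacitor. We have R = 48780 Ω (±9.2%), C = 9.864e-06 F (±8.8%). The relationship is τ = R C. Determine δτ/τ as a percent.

12.7%

τ is a product of powers, so relative uncertainties combine in quadrature:
  (1·δR/R)² = (1×0.0920)² = 0.00846;  (1·δC/C)² = (1×0.0880)² = 0.00774
δτ/τ = √(0.0162) = 0.127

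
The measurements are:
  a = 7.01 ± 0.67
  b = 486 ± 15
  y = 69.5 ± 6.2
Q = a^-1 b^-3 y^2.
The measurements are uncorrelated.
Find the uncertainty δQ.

1.34e-06

Relative error in a monomial: (δQ/Q)² = Σ (nᵢ · δxᵢ/xᵢ)².
  (-1·δa/a)² = (-1×0.0956)² = 0.00914;  (-3·δb/b)² = (-3×0.0309)² = 0.00857;  (2·δy/y)² = (2×0.0892)² = 0.0318
δQ/Q = √(0.0495) = 0.223
Q = 6e-06, so δQ = 0.223 × 6e-06 = 1.34e-06.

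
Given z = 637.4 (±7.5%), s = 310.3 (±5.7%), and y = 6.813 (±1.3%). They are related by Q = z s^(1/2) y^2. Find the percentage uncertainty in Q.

8.43%

Products/powers → add relative errors in quadrature, weighted by exponent:
  (1·δz/z)² = (1×0.0750)² = 0.00562;  (½·δs/s)² = (0.5×0.0570)² = 0.000812;  (2·δy/y)² = (2×0.0130)² = 0.000676
δQ/Q = √(0.00711) = 0.0843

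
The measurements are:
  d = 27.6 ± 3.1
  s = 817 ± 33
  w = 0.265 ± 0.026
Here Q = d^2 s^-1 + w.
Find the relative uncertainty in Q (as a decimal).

Let p = d^2·s^-1 = 0.932. δp/p = √((2·δd/d)² + (-1·δs/s)²) = √(0.0505 + 0.00163) = 0.228, so δp = 0.213.
Q = p + w: δQ = √(δp² + δw²) = √(0.0453 + 0.000676) = 0.214
Q = 1.20, so δQ/Q = 0.214/1.20 = 0.179.

0.179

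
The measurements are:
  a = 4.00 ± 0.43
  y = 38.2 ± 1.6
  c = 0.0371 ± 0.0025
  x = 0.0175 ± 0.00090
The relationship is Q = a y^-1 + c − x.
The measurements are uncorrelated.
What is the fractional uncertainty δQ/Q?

Let p = a·y^-1 = 0.105. δp/p = √((1·δa/a)² + (-1·δy/y)²) = √(0.0116 + 0.00175) = 0.115, so δp = 0.0121.
Q = p + c − x: δQ = √(δp² + δc² + δx²) = √(0.000146 + 6.25e-06 + 8.1e-07) = 0.0124
Q = 0.124, so δQ/Q = 0.0124/0.124 = 0.0995.

0.0995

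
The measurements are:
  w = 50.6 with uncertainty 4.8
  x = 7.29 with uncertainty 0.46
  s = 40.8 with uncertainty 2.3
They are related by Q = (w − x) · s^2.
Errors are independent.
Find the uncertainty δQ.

Let u = w − x = 43.3. δu = √(δw² + δx²) = √(23.0 + 0.212) = 4.82, so δu/u = 0.111.
Q is then a monomial in u, s:
δQ/Q = √((δu/u)² + (2·δs/s)²) = √(0.0124 + 0.0127) = 0.158
Q = 72100, so δQ = 0.158 × 72100 = 11400.

11400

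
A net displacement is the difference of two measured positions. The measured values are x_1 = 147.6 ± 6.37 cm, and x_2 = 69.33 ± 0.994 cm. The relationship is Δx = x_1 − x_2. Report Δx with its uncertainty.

For a sum/difference, combine absolute errors in quadrature:
  (δx_1)² = 40.6;  (δx_2)² = 0.988
δΔx = √(41.6) = 6.45 cm
Δx = 78.27 cm.

78.27 ± 6.45 cm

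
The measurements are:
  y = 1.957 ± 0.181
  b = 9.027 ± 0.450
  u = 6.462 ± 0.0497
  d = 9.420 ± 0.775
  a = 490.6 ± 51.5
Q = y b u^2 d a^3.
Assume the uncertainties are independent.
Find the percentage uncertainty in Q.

34.2%

Q is a product of powers, so relative uncertainties combine in quadrature:
  (1·δy/y)² = (1×0.0925)² = 0.00855;  (1·δb/b)² = (1×0.0499)² = 0.00249;  (2·δu/u)² = (2×0.00769)² = 0.000237;  (1·δd/d)² = (1×0.0823)² = 0.00677;  (3·δa/a)² = (3×0.105)² = 0.0992
δQ/Q = √(0.117) = 0.342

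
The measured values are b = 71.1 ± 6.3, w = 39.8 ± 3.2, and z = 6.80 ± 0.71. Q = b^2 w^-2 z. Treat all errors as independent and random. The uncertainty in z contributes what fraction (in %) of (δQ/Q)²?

(δQ/Q)² = (2·δb/b)² + (-2·δw/w)² + (1·δz/z)²
  b term: (2×0.0886)² = 0.0314
  w term: (-2×0.0804)² = 0.0259
  z term: (1×0.104)² = 0.0109
Total = 0.0682. Share from z = 0.0109/0.0682 = 0.160.

16.0%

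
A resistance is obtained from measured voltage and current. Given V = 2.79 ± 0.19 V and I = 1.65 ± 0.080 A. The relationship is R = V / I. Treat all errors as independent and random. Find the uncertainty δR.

For a monomial R ∝ V, I^-1, fractional errors add in quadrature:
  (1·δV/V)² = (1×0.0681)² = 0.00464;  (-1·δI/I)² = (-1×0.0485)² = 0.00235
δR/R = √(0.00699) = 0.0836
R = 1.69 Ω, so δR = 0.0836 × 1.69 = 0.141 Ω.

0.141 Ω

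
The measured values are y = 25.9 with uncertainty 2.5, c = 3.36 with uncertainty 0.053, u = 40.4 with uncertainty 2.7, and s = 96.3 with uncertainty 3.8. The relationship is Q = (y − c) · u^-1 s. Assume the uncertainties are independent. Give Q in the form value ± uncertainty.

53.7 ± 7.27

Let w = y − c = 22.5. δw = √(δy² + δc²) = √(6.25 + 0.00281) = 2.50, so δw/w = 0.111.
Q is then a monomial in w, u, s:
δQ/Q = √((δw/w)² + (-1·δu/u)² + (1·δs/s)²) = √(0.0123 + 0.00447 + 0.00156) = 0.135
Q = 53.7, so δQ = 0.135 × 53.7 = 7.27.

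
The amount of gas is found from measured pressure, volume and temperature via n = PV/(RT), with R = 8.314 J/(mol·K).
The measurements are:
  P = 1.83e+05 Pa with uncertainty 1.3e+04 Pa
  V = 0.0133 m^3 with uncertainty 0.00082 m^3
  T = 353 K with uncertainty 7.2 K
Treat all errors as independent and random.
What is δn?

0.0798 mol

Relative error in a monomial: (δn/n)² = Σ (nᵢ · δxᵢ/xᵢ)².
  (1·δP/P)² = (1×0.0710)² = 0.00505;  (1·δV/V)² = (1×0.0617)² = 0.00380;  (-1·δT/T)² = (-1×0.0204)² = 0.000416
δn/n = √(0.00926) = 0.0962
n = 0.829 mol, so δn = 0.0962 × 0.829 = 0.0798 mol.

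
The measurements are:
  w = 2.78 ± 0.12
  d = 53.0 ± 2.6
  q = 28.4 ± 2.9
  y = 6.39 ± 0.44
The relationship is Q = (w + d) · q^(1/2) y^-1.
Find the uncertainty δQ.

Let u = w + d = 55.8. δu = √(δw² + δd²) = √(0.0144 + 6.76) = 2.60, so δu/u = 0.0467.
Q is then a monomial in u, q, y:
δQ/Q = √((δu/u)² + (½·δq/q)² + (-1·δy/y)²) = √(0.00218 + 0.00261 + 0.00474) = 0.0976
Q = 46.5, so δQ = 0.0976 × 46.5 = 4.54.

4.54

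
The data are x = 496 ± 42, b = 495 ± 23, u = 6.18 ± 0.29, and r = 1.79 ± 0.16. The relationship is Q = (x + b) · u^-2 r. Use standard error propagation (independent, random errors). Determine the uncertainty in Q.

6.42

Let w = x + b = 991. δw = √(δx² + δb²) = √(1760 + 529) = 47.9, so δw/w = 0.0483.
Q is then a monomial in w, u, r:
δQ/Q = √((δw/w)² + (-2·δu/u)² + (1·δr/r)²) = √(0.00233 + 0.00881 + 0.00799) = 0.138
Q = 46.4, so δQ = 0.138 × 46.4 = 6.42.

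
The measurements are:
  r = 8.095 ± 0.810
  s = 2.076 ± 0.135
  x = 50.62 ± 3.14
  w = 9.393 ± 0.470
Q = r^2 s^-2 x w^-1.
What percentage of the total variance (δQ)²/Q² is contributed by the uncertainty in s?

(δQ/Q)² = (2·δr/r)² + (-2·δs/s)² + (1·δx/x)² + (-1·δw/w)²
  r term: (2×0.100)² = 0.0400
  s term: (-2×0.0650)² = 0.0169
  x term: (1×0.0620)² = 0.00385
  w term: (-1×0.0500)² = 0.00250
Total = 0.0633. Share from s = 0.0169/0.0633 = 0.267.

26.7%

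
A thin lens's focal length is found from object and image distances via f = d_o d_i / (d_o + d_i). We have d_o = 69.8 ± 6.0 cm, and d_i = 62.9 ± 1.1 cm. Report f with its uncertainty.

∂f/∂d_o = (d_i/(d_o+d_i))² = 0.225;  ∂f/∂d_i = (d_o/(d_o+d_i))² = 0.277
δf = √((∂f/∂d_o · δd_o)² + (∂f/∂d_i · δd_i)²) = √(1.82 + 0.0926) = 1.38 cm
f = 33.1 cm.

33.1 ± 1.38 cm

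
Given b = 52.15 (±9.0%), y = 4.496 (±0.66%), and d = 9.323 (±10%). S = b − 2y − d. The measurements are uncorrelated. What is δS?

4.79

S is a linear combination, so absolute uncertainties add in quadrature:
  (δb)² = 22.0;  (2·δy)² = 0.00352;  (δd)² = 0.869
δS = √(22.9) = 4.79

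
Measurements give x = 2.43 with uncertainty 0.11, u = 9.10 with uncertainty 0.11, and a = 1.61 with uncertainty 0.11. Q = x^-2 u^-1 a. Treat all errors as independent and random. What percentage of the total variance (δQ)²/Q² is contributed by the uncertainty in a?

35.9%

(δQ/Q)² = (-2·δx/x)² + (-1·δu/u)² + (1·δa/a)²
  x term: (-2×0.0453)² = 0.00820
  u term: (-1×0.0121)² = 0.000146
  a term: (1×0.0683)² = 0.00467
Total = 0.0130. Share from a = 0.00467/0.0130 = 0.359.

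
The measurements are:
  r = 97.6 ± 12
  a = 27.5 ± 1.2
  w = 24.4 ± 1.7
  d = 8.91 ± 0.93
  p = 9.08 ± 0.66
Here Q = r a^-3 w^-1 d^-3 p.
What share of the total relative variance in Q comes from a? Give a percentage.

(δQ/Q)² = (1·δr/r)² + (-3·δa/a)² + (-1·δw/w)² + (-3·δd/d)² + (1·δp/p)²
  r term: (1×0.123)² = 0.0151
  a term: (-3×0.0436)² = 0.0171
  w term: (-1×0.0697)² = 0.00485
  d term: (-3×0.104)² = 0.0981
  p term: (1×0.0727)² = 0.00528
Total = 0.140. Share from a = 0.0171/0.140 = 0.122.

12.2%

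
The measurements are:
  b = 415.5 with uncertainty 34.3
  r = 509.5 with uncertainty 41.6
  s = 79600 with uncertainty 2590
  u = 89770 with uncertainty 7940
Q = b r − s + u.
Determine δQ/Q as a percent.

11.7%

Let p = b·r = 211700. δp/p = √((1·δb/b)² + (1·δr/r)²) = √(0.00681 + 0.00667) = 0.116, so δp = 24600.
Q = p − s + u: δQ = √(δp² + δs² + δu²) = √(6.04e+08 + 6.71e+06 + 6.3e+07) = 26000
Q = 221900, so δQ/Q = 26000/221900 = 0.117.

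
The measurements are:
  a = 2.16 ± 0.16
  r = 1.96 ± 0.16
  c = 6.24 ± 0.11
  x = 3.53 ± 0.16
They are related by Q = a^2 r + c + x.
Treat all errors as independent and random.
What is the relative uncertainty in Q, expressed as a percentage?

8.24%

Let p = a^2·r = 9.14. δp/p = √((2·δa/a)² + (1·δr/r)²) = √(0.0219 + 0.00666) = 0.169, so δp = 1.55.
Q = p + c + x: δQ = √(δp² + δc² + δx²) = √(2.39 + 0.0121 + 0.0256) = 1.56
Q = 18.9, so δQ/Q = 1.56/18.9 = 0.0824.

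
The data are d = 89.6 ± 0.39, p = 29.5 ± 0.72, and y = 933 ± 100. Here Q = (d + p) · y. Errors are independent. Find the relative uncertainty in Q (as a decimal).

Let u = d + p = 119. δu = √(δd² + δp²) = √(0.152 + 0.518) = 0.819, so δu/u = 0.00688.
Q is then a monomial in u, y:
δQ/Q = √((δu/u)² + (1·δy/y)²) = √(4.73e-05 + 0.0115) = 0.107

0.107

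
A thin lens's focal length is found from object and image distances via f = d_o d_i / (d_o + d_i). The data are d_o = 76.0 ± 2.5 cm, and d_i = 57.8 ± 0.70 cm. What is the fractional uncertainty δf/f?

∂f/∂d_o = (d_i/(d_o+d_i))² = 0.187;  ∂f/∂d_i = (d_o/(d_o+d_i))² = 0.323
δf = √((∂f/∂d_o · δd_o)² + (∂f/∂d_i · δd_i)²) = √(0.218 + 0.0510) = 0.518 cm
f = 32.8 cm, so δf/f = 0.518/32.8 = 0.0158.

0.0158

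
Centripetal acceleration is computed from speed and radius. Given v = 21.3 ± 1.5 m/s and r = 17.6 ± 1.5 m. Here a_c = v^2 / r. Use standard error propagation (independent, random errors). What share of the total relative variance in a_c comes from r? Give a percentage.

(δa_c/a_c)² = (2·δv/v)² + (-1·δr/r)²
  v term: (2×0.0704)² = 0.0198
  r term: (-1×0.0852)² = 0.00726
Total = 0.0271. Share from r = 0.00726/0.0271 = 0.268.

26.8%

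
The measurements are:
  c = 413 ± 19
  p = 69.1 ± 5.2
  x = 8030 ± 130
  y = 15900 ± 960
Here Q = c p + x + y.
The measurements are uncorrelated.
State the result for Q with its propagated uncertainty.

Let w = c·p = 28500. δw/w = √((1·δc/c)² + (1·δp/p)²) = √(0.00212 + 0.00566) = 0.0882, so δw = 2520.
Q = w + x + y: δQ = √(δw² + δx² + δy²) = √(6.34e+06 + 16900 + 9.22e+05) = 2700
Q = 52500.

52500 ± 2700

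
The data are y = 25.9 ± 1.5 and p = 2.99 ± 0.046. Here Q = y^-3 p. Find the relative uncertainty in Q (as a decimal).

0.174

For a monomial Q ∝ y^-3, p, fractional errors add in quadrature:
  (-3·δy/y)² = (-3×0.0579)² = 0.0302;  (1·δp/p)² = (1×0.0154)² = 0.000237
δQ/Q = √(0.0304) = 0.174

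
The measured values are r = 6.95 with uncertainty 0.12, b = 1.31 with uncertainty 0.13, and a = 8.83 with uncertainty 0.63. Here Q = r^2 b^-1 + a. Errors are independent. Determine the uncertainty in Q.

3.93

Let p = r^2·b^-1 = 36.9. δp/p = √((2·δr/r)² + (-1·δb/b)²) = √(0.00119 + 0.00985) = 0.105, so δp = 3.87.
Q = p + a: δQ = √(δp² + δa²) = √(15.0 + 0.397) = 3.93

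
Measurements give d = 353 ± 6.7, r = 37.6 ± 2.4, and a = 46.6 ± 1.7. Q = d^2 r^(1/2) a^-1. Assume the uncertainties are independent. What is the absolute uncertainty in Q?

Relative error in a monomial: (δQ/Q)² = Σ (nᵢ · δxᵢ/xᵢ)².
  (2·δd/d)² = (2×0.0190)² = 0.00144;  (½·δr/r)² = (0.5×0.0638)² = 0.00102;  (-1·δa/a)² = (-1×0.0365)² = 0.00133
δQ/Q = √(0.00379) = 0.0616
Q = 16400, so δQ = 0.0616 × 16400 = 1010.

1010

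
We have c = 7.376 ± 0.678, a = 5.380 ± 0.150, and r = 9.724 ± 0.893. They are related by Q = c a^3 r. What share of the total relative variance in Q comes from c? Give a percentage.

(δQ/Q)² = (1·δc/c)² + (3·δa/a)² + (1·δr/r)²
  c term: (1×0.0919)² = 0.00845
  a term: (3×0.0279)² = 0.00700
  r term: (1×0.0918)² = 0.00843
Total = 0.0239. Share from c = 0.00845/0.0239 = 0.354.

35.4%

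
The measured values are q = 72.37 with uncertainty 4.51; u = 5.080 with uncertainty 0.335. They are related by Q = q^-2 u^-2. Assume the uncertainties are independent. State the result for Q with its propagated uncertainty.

(7.399 ± 1.34) × 10^-6

Relative error in a monomial: (δQ/Q)² = Σ (nᵢ · δxᵢ/xᵢ)².
  (-2·δq/q)² = (-2×0.0623)² = 0.0155;  (-2·δu/u)² = (-2×0.0659)² = 0.0174
δQ/Q = √(0.0329) = 0.181
Q = 7.399e-06, so δQ = 0.181 × 7.399e-06 = 1.34e-06.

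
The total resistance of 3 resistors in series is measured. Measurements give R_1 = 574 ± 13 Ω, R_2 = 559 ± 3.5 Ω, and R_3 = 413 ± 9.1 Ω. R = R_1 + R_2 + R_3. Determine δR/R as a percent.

1.05%

R is a linear combination, so absolute uncertainties add in quadrature:
  (δR_1)² = 169;  (δR_2)² = 12.2;  (δR_3)² = 82.8
δR = √(264) = 16.2 Ω
R = 1550 Ω, so δR/R = 16.2/1550 = 0.0105.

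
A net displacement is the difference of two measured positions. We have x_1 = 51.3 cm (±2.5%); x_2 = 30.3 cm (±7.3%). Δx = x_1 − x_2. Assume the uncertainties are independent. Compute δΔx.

2.56 cm

For a sum/difference, combine absolute errors in quadrature:
  (δx_1)² = 1.64;  (δx_2)² = 4.89
δΔx = √(6.54) = 2.56 cm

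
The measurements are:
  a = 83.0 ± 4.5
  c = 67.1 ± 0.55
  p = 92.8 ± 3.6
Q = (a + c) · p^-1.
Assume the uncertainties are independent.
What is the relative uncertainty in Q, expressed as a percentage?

4.92%

Let u = a + c = 150. δu = √(δa² + δc²) = √(20.2 + 0.303) = 4.53, so δu/u = 0.0302.
Q is then a monomial in u, p:
δQ/Q = √((δu/u)² + (-1·δp/p)²) = √(0.000912 + 0.00150) = 0.0492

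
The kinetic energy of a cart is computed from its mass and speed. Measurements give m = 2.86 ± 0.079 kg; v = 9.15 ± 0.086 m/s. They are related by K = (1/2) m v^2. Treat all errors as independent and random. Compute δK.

Since K is a product/quotient, work with relative uncertainties:
  (1·δm/m)² = (1×0.0276)² = 0.000763;  (2·δv/v)² = (2×0.00940)² = 0.000353
δK/K = √(0.00112) = 0.0334
K = 120 J, so δK = 0.0334 × 120 = 4.00 J.

4.00 J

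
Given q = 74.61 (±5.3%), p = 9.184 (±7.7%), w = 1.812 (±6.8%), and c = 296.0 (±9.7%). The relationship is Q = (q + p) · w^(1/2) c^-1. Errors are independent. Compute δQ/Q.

0.113

Let u = q + p = 83.79. δu = √(δq² + δp²) = √(15.6 + 0.500) = 4.02, so δu/u = 0.0479.
Q is then a monomial in u, w, c:
δQ/Q = √((δu/u)² + (½·δw/w)² + (-1·δc/c)²) = √(0.00230 + 0.00116 + 0.00941) = 0.113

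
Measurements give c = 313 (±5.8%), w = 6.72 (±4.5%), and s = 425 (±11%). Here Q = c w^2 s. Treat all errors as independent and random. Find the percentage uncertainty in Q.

15.4%

Each factor contributes (exponent × relative error)² to (δQ/Q)²:
  (1·δc/c)² = (1×0.0580)² = 0.00336;  (2·δw/w)² = (2×0.0450)² = 0.00810;  (1·δs/s)² = (1×0.110)² = 0.0121
δQ/Q = √(0.0236) = 0.154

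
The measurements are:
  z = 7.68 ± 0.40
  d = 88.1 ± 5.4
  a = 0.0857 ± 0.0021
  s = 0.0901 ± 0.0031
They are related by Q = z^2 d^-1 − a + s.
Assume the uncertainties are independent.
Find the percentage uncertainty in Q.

Let p = z^2·d^-1 = 0.669. δp/p = √((2·δz/z)² + (-1·δd/d)²) = √(0.0109 + 0.00376) = 0.121, so δp = 0.0809.
Q = p − a + s: δQ = √(δp² + δa² + δs²) = √(0.00655 + 4.41e-06 + 9.61e-06) = 0.0810
Q = 0.674, so δQ/Q = 0.0810/0.674 = 0.120.

12.0%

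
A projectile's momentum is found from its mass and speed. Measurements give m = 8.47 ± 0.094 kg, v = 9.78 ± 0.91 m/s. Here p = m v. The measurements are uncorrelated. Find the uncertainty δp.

7.76 kg·m/s

Since p is a product/quotient, work with relative uncertainties:
  (1·δm/m)² = (1×0.0111)² = 0.000123;  (1·δv/v)² = (1×0.0930)² = 0.00866
δp/p = √(0.00878) = 0.0937
p = 82.8 kg·m/s, so δp = 0.0937 × 82.8 = 7.76 kg·m/s.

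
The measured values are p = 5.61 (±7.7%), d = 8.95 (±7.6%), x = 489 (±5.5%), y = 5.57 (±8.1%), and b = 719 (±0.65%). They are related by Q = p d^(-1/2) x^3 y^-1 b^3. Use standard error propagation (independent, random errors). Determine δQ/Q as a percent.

Q is a product of powers, so relative uncertainties combine in quadrature:
  (1·δp/p)² = (1×0.0770)² = 0.00593;  (−½·δd/d)² = (-0.5×0.0760)² = 0.00144;  (3·δx/x)² = (3×0.0550)² = 0.0272;  (-1·δy/y)² = (-1×0.0810)² = 0.00656;  (3·δb/b)² = (3×0.00650)² = 0.000380
δQ/Q = √(0.0415) = 0.204

20.4%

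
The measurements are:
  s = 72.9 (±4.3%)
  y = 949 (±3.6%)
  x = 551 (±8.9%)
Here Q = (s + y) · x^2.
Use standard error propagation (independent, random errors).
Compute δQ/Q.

Let u = s + y = 1020. δu = √(δs² + δy²) = √(9.83 + 1170) = 34.3, so δu/u = 0.0336.
Q is then a monomial in u, x:
δQ/Q = √((δu/u)² + (2·δx/x)²) = √(0.00113 + 0.0317) = 0.181

0.181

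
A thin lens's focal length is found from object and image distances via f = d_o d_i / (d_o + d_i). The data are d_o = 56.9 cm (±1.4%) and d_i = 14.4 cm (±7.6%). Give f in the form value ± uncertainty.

11.5 ± 0.698 cm

∂f/∂d_o = (d_i/(d_o+d_i))² = 0.0408;  ∂f/∂d_i = (d_o/(d_o+d_i))² = 0.637
δf = √((∂f/∂d_o · δd_o)² + (∂f/∂d_i · δd_i)²) = √(0.00106 + 0.486) = 0.698 cm
f = 11.5 cm.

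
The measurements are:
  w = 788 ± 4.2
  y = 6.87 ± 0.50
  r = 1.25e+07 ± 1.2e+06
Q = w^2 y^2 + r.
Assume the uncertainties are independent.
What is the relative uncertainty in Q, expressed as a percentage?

Let p = w^2·y^2 = 2.93e+07. δp/p = √((2·δw/w)² + (2·δy/y)²) = √(0.000114 + 0.0212) = 0.146, so δp = 4.28e+06.
Q = p + r: δQ = √(δp² + δr²) = √(1.83e+13 + 1.44e+12) = 4.44e+06
Q = 4.18e+07, so δQ/Q = 4.44e+06/4.18e+07 = 0.106.

10.6%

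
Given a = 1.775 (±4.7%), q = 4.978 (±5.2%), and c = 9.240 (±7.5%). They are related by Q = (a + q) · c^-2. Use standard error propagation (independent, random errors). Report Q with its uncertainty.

Let u = a + q = 6.753. δu = √(δa² + δq²) = √(0.00696 + 0.0670) = 0.272, so δu/u = 0.0403.
Q is then a monomial in u, c:
δQ/Q = √((δu/u)² + (-2·δc/c)²) = √(0.00162 + 0.0225) = 0.155
Q = 0.07910, so δQ = 0.155 × 0.07910 = 0.0123.

0.07910 ± 0.0123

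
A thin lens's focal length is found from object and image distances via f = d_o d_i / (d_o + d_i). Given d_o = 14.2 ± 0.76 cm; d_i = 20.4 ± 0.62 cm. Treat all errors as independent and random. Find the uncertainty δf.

∂f/∂d_o = (d_i/(d_o+d_i))² = 0.348;  ∂f/∂d_i = (d_o/(d_o+d_i))² = 0.168
δf = √((∂f/∂d_o · δd_o)² + (∂f/∂d_i · δd_i)²) = √(0.0698 + 0.0109) = 0.284 cm

0.284 cm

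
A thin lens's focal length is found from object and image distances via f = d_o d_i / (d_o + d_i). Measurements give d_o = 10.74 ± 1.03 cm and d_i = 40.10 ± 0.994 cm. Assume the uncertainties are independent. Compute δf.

0.642 cm

∂f/∂d_o = (d_i/(d_o+d_i))² = 0.622;  ∂f/∂d_i = (d_o/(d_o+d_i))² = 0.0446
δf = √((∂f/∂d_o · δd_o)² + (∂f/∂d_i · δd_i)²) = √(0.411 + 0.00197) = 0.642 cm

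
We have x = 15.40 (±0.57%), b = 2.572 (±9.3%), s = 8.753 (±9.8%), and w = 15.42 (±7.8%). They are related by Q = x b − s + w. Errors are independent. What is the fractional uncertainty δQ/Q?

0.0859

Let p = x·b = 39.61. δp/p = √((1·δx/x)² + (1·δb/b)²) = √(3.25e-05 + 0.00865) = 0.0932, so δp = 3.69.
Q = p − s + w: δQ = √(δp² + δs² + δw²) = √(13.6 + 0.736 + 1.45) = 3.98
Q = 46.28, so δQ/Q = 3.98/46.28 = 0.0859.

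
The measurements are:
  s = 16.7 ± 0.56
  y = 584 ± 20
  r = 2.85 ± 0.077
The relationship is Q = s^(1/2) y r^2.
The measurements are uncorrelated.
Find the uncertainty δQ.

1280

Products/powers → add relative errors in quadrature, weighted by exponent:
  (½·δs/s)² = (0.5×0.0335)² = 0.000281;  (1·δy/y)² = (1×0.0342)² = 0.00117;  (2·δr/r)² = (2×0.0270)² = 0.00292
δQ/Q = √(0.00437) = 0.0661
Q = 19400, so δQ = 0.0661 × 19400 = 1280.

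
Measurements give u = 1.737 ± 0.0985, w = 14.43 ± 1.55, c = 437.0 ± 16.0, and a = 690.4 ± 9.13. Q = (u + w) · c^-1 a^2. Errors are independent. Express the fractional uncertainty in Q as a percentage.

10.6%

Let h = u + w = 16.17. δh = √(δu² + δw²) = √(0.00970 + 2.40) = 1.55, so δh/h = 0.0961.
Q is then a monomial in h, c, a:
δQ/Q = √((δh/h)² + (-1·δc/c)² + (2·δa/a)²) = √(0.00923 + 0.00134 + 0.000700) = 0.106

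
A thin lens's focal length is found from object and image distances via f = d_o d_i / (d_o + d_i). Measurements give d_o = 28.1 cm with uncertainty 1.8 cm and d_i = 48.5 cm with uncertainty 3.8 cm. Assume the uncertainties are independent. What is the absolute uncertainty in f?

∂f/∂d_o = (d_i/(d_o+d_i))² = 0.401;  ∂f/∂d_i = (d_o/(d_o+d_i))² = 0.135
δf = √((∂f/∂d_o · δd_o)² + (∂f/∂d_i · δd_i)²) = √(0.521 + 0.262) = 0.884 cm

0.884 cm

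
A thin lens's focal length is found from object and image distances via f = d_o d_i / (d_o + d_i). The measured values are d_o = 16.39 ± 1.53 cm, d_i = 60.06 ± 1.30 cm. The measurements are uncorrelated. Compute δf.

∂f/∂d_o = (d_i/(d_o+d_i))² = 0.617;  ∂f/∂d_i = (d_o/(d_o+d_i))² = 0.0460
δf = √((∂f/∂d_o · δd_o)² + (∂f/∂d_i · δd_i)²) = √(0.892 + 0.00357) = 0.946 cm

0.946 cm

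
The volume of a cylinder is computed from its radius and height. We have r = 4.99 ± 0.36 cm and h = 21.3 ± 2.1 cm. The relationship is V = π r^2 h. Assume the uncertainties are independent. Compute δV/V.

0.175

Relative error in a monomial: (δV/V)² = Σ (nᵢ · δxᵢ/xᵢ)².
  (2·δr/r)² = (2×0.0721)² = 0.0208;  (1·δh/h)² = (1×0.0986)² = 0.00972
δV/V = √(0.0305) = 0.175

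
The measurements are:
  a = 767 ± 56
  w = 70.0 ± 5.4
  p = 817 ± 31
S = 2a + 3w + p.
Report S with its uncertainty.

Absolute uncertainties add in quadrature for a linear combination:
  (2·δa)² = 12500;  (3·δw)² = 262;  (δp)² = 961
δS = √(13800) = 117
S = 2560.

2560 ± 117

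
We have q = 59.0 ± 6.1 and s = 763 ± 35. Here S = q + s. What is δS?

S is a linear combination, so absolute uncertainties add in quadrature:
  (δq)² = 37.2;  (δs)² = 1220
δS = √(1260) = 35.5

35.5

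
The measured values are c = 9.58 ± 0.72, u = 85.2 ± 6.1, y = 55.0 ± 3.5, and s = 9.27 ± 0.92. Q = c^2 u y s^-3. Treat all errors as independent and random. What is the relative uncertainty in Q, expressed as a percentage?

34.7%

Each factor contributes (exponent × relative error)² to (δQ/Q)²:
  (2·δc/c)² = (2×0.0752)² = 0.0226;  (1·δu/u)² = (1×0.0716)² = 0.00513;  (1·δy/y)² = (1×0.0636)² = 0.00405;  (-3·δs/s)² = (-3×0.0992)² = 0.0886
δQ/Q = √(0.120) = 0.347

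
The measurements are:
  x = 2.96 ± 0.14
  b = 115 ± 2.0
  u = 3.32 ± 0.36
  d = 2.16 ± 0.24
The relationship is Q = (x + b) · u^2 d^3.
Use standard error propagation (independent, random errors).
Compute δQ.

Let w = x + b = 118. δw = √(δx² + δb²) = √(0.0196 + 4.00) = 2.00, so δw/w = 0.0170.
Q is then a monomial in w, u, d:
δQ/Q = √((δw/w)² + (2·δu/u)² + (3·δd/d)²) = √(0.000289 + 0.0470 + 0.111) = 0.398
Q = 13100, so δQ = 0.398 × 13100 = 5220.

5220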